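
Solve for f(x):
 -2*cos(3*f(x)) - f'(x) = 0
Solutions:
 f(x) = -asin((C1 + exp(12*x))/(C1 - exp(12*x)))/3 + pi/3
 f(x) = asin((C1 + exp(12*x))/(C1 - exp(12*x)))/3


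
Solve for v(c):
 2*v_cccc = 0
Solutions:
 v(c) = C1 + C2*c + C3*c^2 + C4*c^3


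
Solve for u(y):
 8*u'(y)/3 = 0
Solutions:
 u(y) = C1


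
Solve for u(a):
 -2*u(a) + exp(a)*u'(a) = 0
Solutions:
 u(a) = C1*exp(-2*exp(-a))


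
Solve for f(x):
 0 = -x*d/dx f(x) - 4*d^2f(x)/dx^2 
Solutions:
 f(x) = C1 + C2*erf(sqrt(2)*x/4)


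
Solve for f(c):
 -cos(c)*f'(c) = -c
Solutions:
 f(c) = C1 + Integral(c/cos(c), c)


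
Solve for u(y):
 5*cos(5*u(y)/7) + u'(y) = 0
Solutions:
 5*y - 7*log(sin(5*u(y)/7) - 1)/10 + 7*log(sin(5*u(y)/7) + 1)/10 = C1


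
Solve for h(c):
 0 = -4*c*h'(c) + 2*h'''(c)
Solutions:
 h(c) = C1 + Integral(C2*airyai(2^(1/3)*c) + C3*airybi(2^(1/3)*c), c)


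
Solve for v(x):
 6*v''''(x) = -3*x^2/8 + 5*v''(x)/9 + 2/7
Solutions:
 v(x) = C1 + C2*x + C3*exp(-sqrt(30)*x/18) + C4*exp(sqrt(30)*x/18) + 9*x^4/160 + 4923*x^2/700


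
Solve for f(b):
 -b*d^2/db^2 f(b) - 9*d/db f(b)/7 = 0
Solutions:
 f(b) = C1 + C2/b^(2/7)


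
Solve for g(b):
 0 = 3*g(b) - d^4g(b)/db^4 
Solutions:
 g(b) = C1*exp(-3^(1/4)*b) + C2*exp(3^(1/4)*b) + C3*sin(3^(1/4)*b) + C4*cos(3^(1/4)*b)


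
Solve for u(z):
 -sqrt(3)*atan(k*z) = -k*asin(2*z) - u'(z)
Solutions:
 u(z) = C1 - k*(z*asin(2*z) + sqrt(1 - 4*z^2)/2) + sqrt(3)*Piecewise((z*atan(k*z) - log(k^2*z^2 + 1)/(2*k), Ne(k, 0)), (0, True))


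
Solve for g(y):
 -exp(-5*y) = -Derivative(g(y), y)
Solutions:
 g(y) = C1 - exp(-5*y)/5


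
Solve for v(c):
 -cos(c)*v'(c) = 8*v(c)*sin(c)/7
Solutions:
 v(c) = C1*cos(c)^(8/7)


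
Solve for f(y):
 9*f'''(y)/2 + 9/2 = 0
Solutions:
 f(y) = C1 + C2*y + C3*y^2 - y^3/6


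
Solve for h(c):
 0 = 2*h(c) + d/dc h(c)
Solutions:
 h(c) = C1*exp(-2*c)


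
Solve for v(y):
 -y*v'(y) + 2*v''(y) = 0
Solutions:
 v(y) = C1 + C2*erfi(y/2)


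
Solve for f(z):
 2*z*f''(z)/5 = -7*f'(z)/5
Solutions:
 f(z) = C1 + C2/z^(5/2)


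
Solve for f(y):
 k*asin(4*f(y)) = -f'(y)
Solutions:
 Integral(1/asin(4*_y), (_y, f(y))) = C1 - k*y


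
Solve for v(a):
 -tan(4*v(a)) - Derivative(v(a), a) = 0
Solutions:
 v(a) = -asin(C1*exp(-4*a))/4 + pi/4
 v(a) = asin(C1*exp(-4*a))/4


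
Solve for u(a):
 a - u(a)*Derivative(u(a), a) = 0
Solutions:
 u(a) = -sqrt(C1 + a^2)
 u(a) = sqrt(C1 + a^2)


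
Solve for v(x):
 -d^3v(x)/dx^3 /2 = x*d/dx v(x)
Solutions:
 v(x) = C1 + Integral(C2*airyai(-2^(1/3)*x) + C3*airybi(-2^(1/3)*x), x)


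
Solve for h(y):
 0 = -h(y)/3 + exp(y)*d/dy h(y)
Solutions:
 h(y) = C1*exp(-exp(-y)/3)


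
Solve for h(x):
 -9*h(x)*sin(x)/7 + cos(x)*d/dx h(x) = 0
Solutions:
 h(x) = C1/cos(x)^(9/7)


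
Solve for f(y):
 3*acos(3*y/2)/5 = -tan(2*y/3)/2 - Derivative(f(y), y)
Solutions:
 f(y) = C1 - 3*y*acos(3*y/2)/5 + sqrt(4 - 9*y^2)/5 + 3*log(cos(2*y/3))/4


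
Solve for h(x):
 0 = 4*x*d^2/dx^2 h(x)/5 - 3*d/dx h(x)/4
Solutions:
 h(x) = C1 + C2*x^(31/16)


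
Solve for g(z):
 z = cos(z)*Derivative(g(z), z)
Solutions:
 g(z) = C1 + Integral(z/cos(z), z)


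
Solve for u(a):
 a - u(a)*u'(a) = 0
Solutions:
 u(a) = -sqrt(C1 + a^2)
 u(a) = sqrt(C1 + a^2)


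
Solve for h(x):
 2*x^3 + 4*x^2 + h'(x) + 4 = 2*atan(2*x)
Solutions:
 h(x) = C1 - x^4/2 - 4*x^3/3 + 2*x*atan(2*x) - 4*x - log(4*x^2 + 1)/2


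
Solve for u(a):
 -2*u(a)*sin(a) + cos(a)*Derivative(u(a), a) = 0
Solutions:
 u(a) = C1/cos(a)^2


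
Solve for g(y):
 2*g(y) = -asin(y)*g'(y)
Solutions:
 g(y) = C1*exp(-2*Integral(1/asin(y), y))


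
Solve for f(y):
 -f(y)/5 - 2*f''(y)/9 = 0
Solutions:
 f(y) = C1*sin(3*sqrt(10)*y/10) + C2*cos(3*sqrt(10)*y/10)


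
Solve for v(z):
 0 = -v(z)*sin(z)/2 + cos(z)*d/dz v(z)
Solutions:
 v(z) = C1/sqrt(cos(z))


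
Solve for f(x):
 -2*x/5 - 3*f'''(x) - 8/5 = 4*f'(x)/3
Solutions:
 f(x) = C1 + C2*sin(2*x/3) + C3*cos(2*x/3) - 3*x^2/20 - 6*x/5


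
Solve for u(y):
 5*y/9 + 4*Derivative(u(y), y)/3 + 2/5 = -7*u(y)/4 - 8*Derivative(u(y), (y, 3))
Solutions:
 u(y) = C1*exp(-y*(-(189 + sqrt(36233))^(1/3) + 8/(189 + sqrt(36233))^(1/3))/24)*sin(sqrt(3)*y*(8/(189 + sqrt(36233))^(1/3) + (189 + sqrt(36233))^(1/3))/24) + C2*exp(-y*(-(189 + sqrt(36233))^(1/3) + 8/(189 + sqrt(36233))^(1/3))/24)*cos(sqrt(3)*y*(8/(189 + sqrt(36233))^(1/3) + (189 + sqrt(36233))^(1/3))/24) + C3*exp(y*(-(189 + sqrt(36233))^(1/3) + 8/(189 + sqrt(36233))^(1/3))/12) - 20*y/63 + 88/6615


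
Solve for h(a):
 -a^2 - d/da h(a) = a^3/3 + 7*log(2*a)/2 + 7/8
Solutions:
 h(a) = C1 - a^4/12 - a^3/3 - 7*a*log(a)/2 - 7*a*log(2)/2 + 21*a/8


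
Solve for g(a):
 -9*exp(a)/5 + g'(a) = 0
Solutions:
 g(a) = C1 + 9*exp(a)/5


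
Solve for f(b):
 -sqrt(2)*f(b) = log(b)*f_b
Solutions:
 f(b) = C1*exp(-sqrt(2)*li(b))


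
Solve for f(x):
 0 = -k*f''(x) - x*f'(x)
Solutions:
 f(x) = C1 + C2*sqrt(k)*erf(sqrt(2)*x*sqrt(1/k)/2)


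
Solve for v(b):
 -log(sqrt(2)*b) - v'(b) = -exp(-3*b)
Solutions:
 v(b) = C1 - b*log(b) + b*(1 - log(2)/2) - exp(-3*b)/3


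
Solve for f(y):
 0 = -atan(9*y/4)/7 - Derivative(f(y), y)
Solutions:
 f(y) = C1 - y*atan(9*y/4)/7 + 2*log(81*y^2 + 16)/63


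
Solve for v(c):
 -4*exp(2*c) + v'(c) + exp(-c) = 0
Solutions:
 v(c) = C1 + 2*exp(2*c) + exp(-c)


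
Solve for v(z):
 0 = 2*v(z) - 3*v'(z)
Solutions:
 v(z) = C1*exp(2*z/3)


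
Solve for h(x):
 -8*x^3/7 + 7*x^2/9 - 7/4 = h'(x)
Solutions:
 h(x) = C1 - 2*x^4/7 + 7*x^3/27 - 7*x/4


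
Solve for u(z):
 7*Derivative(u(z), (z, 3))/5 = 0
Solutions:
 u(z) = C1 + C2*z + C3*z^2


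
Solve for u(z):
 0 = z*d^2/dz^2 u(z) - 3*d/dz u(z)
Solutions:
 u(z) = C1 + C2*z^4


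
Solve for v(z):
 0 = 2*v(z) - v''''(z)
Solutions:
 v(z) = C1*exp(-2^(1/4)*z) + C2*exp(2^(1/4)*z) + C3*sin(2^(1/4)*z) + C4*cos(2^(1/4)*z)


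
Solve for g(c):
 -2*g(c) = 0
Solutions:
 g(c) = 0


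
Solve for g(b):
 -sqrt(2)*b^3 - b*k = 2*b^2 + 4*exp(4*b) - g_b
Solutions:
 g(b) = C1 + sqrt(2)*b^4/4 + 2*b^3/3 + b^2*k/2 + exp(4*b)


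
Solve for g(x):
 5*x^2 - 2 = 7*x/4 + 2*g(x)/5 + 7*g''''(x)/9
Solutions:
 g(x) = 25*x^2/2 - 35*x/8 + (C1*sin(sqrt(3)*70^(3/4)*x/70) + C2*cos(sqrt(3)*70^(3/4)*x/70))*exp(-sqrt(3)*70^(3/4)*x/70) + (C3*sin(sqrt(3)*70^(3/4)*x/70) + C4*cos(sqrt(3)*70^(3/4)*x/70))*exp(sqrt(3)*70^(3/4)*x/70) - 5


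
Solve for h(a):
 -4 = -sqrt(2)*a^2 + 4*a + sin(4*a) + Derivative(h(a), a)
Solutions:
 h(a) = C1 + sqrt(2)*a^3/3 - 2*a^2 - 4*a + cos(4*a)/4


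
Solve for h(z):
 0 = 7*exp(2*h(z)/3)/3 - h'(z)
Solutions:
 h(z) = 3*log(-sqrt(-1/(C1 + 7*z))) - 3*log(2)/2 + 3*log(3)
 h(z) = 3*log(-1/(C1 + 7*z))/2 - 3*log(2)/2 + 3*log(3)


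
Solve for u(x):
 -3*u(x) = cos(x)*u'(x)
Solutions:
 u(x) = C1*(sin(x) - 1)^(3/2)/(sin(x) + 1)^(3/2)


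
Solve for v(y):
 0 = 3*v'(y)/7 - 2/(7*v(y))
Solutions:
 v(y) = -sqrt(C1 + 12*y)/3
 v(y) = sqrt(C1 + 12*y)/3


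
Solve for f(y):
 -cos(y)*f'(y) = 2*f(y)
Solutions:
 f(y) = C1*(sin(y) - 1)/(sin(y) + 1)


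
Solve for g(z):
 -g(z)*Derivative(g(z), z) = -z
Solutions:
 g(z) = -sqrt(C1 + z^2)
 g(z) = sqrt(C1 + z^2)


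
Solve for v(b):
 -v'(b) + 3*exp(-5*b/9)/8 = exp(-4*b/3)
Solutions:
 v(b) = C1 + 3*exp(-4*b/3)/4 - 27*exp(-5*b/9)/40


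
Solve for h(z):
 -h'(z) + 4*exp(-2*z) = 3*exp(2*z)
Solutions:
 h(z) = C1 - 3*exp(2*z)/2 - 2*exp(-2*z)


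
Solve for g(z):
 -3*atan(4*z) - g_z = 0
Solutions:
 g(z) = C1 - 3*z*atan(4*z) + 3*log(16*z^2 + 1)/8


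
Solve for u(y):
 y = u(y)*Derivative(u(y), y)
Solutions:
 u(y) = -sqrt(C1 + y^2)
 u(y) = sqrt(C1 + y^2)


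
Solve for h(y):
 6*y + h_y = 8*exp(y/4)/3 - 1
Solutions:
 h(y) = C1 - 3*y^2 - y + 32*exp(y/4)/3


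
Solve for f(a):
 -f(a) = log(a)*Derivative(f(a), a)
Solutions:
 f(a) = C1*exp(-li(a))


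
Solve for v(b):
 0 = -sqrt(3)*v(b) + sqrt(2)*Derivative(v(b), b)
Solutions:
 v(b) = C1*exp(sqrt(6)*b/2)


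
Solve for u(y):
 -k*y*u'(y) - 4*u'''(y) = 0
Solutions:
 u(y) = C1 + Integral(C2*airyai(2^(1/3)*y*(-k)^(1/3)/2) + C3*airybi(2^(1/3)*y*(-k)^(1/3)/2), y)


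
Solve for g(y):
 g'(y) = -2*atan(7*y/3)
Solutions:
 g(y) = C1 - 2*y*atan(7*y/3) + 3*log(49*y^2 + 9)/7


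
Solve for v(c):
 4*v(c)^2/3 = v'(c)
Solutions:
 v(c) = -3/(C1 + 4*c)


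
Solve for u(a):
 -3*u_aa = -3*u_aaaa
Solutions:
 u(a) = C1 + C2*a + C3*exp(-a) + C4*exp(a)


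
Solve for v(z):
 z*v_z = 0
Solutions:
 v(z) = C1


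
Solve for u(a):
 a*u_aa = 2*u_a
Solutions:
 u(a) = C1 + C2*a^3


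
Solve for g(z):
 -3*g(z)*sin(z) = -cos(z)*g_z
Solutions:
 g(z) = C1/cos(z)^3


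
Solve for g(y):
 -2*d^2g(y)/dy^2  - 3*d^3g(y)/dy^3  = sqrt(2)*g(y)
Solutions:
 g(y) = C1*exp(y*(-8 + 8*2^(1/3)/(16 + 243*sqrt(2) + sqrt(-256 + (16 + 243*sqrt(2))^2))^(1/3) + 2^(2/3)*(16 + 243*sqrt(2) + sqrt(-256 + (16 + 243*sqrt(2))^2))^(1/3))/36)*sin(2^(1/3)*sqrt(3)*y*(-2^(1/3)*(16 + 243*sqrt(2) + 27*sqrt(-256/729 + (16/27 + 9*sqrt(2))^2))^(1/3) + 8/(16 + 243*sqrt(2) + 27*sqrt(-256/729 + (16/27 + 9*sqrt(2))^2))^(1/3))/36) + C2*exp(y*(-8 + 8*2^(1/3)/(16 + 243*sqrt(2) + sqrt(-256 + (16 + 243*sqrt(2))^2))^(1/3) + 2^(2/3)*(16 + 243*sqrt(2) + sqrt(-256 + (16 + 243*sqrt(2))^2))^(1/3))/36)*cos(2^(1/3)*sqrt(3)*y*(-2^(1/3)*(16 + 243*sqrt(2) + 27*sqrt(-256/729 + (16/27 + 9*sqrt(2))^2))^(1/3) + 8/(16 + 243*sqrt(2) + 27*sqrt(-256/729 + (16/27 + 9*sqrt(2))^2))^(1/3))/36) + C3*exp(-y*(8*2^(1/3)/(16 + 243*sqrt(2) + sqrt(-256 + (16 + 243*sqrt(2))^2))^(1/3) + 4 + 2^(2/3)*(16 + 243*sqrt(2) + sqrt(-256 + (16 + 243*sqrt(2))^2))^(1/3))/18)


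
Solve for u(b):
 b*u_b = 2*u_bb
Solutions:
 u(b) = C1 + C2*erfi(b/2)


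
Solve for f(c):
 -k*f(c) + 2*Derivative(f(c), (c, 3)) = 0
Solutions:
 f(c) = C1*exp(2^(2/3)*c*k^(1/3)/2) + C2*exp(2^(2/3)*c*k^(1/3)*(-1 + sqrt(3)*I)/4) + C3*exp(-2^(2/3)*c*k^(1/3)*(1 + sqrt(3)*I)/4)


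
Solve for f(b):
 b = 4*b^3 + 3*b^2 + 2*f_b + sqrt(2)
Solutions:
 f(b) = C1 - b^4/2 - b^3/2 + b^2/4 - sqrt(2)*b/2


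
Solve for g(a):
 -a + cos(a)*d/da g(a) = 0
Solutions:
 g(a) = C1 + Integral(a/cos(a), a)


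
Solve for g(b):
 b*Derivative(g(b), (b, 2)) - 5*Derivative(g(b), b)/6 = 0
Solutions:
 g(b) = C1 + C2*b^(11/6)


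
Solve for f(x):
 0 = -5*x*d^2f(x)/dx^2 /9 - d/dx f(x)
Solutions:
 f(x) = C1 + C2/x^(4/5)


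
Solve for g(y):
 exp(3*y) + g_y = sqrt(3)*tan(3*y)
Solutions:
 g(y) = C1 - exp(3*y)/3 - sqrt(3)*log(cos(3*y))/3


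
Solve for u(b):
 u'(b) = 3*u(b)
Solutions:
 u(b) = C1*exp(3*b)


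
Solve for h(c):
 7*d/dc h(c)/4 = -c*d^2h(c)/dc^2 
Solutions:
 h(c) = C1 + C2/c^(3/4)


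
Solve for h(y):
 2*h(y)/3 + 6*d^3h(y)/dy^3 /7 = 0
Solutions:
 h(y) = C3*exp(-21^(1/3)*y/3) + (C1*sin(3^(5/6)*7^(1/3)*y/6) + C2*cos(3^(5/6)*7^(1/3)*y/6))*exp(21^(1/3)*y/6)


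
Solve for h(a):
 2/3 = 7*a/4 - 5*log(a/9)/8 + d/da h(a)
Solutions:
 h(a) = C1 - 7*a^2/8 + 5*a*log(a)/8 - 5*a*log(3)/4 + a/24


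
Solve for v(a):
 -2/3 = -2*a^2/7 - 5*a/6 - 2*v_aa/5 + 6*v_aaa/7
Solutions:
 v(a) = C1 + C2*a + C3*exp(7*a/15) - 5*a^4/84 - 3025*a^3/3528 - 38515*a^2/8232


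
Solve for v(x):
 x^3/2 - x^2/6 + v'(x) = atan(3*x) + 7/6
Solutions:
 v(x) = C1 - x^4/8 + x^3/18 + x*atan(3*x) + 7*x/6 - log(9*x^2 + 1)/6


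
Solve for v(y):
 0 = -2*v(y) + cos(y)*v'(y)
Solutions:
 v(y) = C1*(sin(y) + 1)/(sin(y) - 1)


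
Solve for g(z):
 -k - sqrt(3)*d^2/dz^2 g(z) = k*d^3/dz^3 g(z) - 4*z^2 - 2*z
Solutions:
 g(z) = C1 + C2*z + C3*exp(-sqrt(3)*z/k) + k*z^2*(8*sqrt(3)*k - 6 - 3*sqrt(3))/18 + sqrt(3)*z^4/9 + z^3*(-4*k + sqrt(3))/9


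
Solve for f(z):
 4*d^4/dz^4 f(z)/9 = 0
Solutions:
 f(z) = C1 + C2*z + C3*z^2 + C4*z^3


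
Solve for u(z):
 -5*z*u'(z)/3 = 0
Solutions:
 u(z) = C1


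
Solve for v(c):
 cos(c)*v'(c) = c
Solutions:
 v(c) = C1 + Integral(c/cos(c), c)


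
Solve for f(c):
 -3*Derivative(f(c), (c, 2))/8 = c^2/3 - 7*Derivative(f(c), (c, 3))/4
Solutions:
 f(c) = C1 + C2*c + C3*exp(3*c/14) - 2*c^4/27 - 112*c^3/81 - 1568*c^2/81


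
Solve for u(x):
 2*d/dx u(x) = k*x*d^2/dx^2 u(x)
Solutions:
 u(x) = C1 + x^(((re(k) + 2)*re(k) + im(k)^2)/(re(k)^2 + im(k)^2))*(C2*sin(2*log(x)*Abs(im(k))/(re(k)^2 + im(k)^2)) + C3*cos(2*log(x)*im(k)/(re(k)^2 + im(k)^2)))


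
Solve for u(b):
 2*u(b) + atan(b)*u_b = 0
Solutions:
 u(b) = C1*exp(-2*Integral(1/atan(b), b))


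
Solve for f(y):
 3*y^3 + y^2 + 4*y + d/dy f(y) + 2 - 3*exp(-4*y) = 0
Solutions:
 f(y) = C1 - 3*y^4/4 - y^3/3 - 2*y^2 - 2*y - 3*exp(-4*y)/4


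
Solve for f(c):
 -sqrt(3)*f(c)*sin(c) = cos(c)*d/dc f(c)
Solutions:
 f(c) = C1*cos(c)^(sqrt(3))


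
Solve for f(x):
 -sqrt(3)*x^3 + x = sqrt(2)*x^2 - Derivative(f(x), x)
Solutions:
 f(x) = C1 + sqrt(3)*x^4/4 + sqrt(2)*x^3/3 - x^2/2


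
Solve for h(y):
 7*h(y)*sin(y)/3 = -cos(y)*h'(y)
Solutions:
 h(y) = C1*cos(y)^(7/3)


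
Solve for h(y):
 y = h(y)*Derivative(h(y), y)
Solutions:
 h(y) = -sqrt(C1 + y^2)
 h(y) = sqrt(C1 + y^2)


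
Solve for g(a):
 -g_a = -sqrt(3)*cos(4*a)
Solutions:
 g(a) = C1 + sqrt(3)*sin(4*a)/4


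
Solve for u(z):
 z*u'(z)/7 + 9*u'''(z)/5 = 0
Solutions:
 u(z) = C1 + Integral(C2*airyai(-735^(1/3)*z/21) + C3*airybi(-735^(1/3)*z/21), z)


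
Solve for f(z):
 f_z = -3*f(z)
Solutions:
 f(z) = C1*exp(-3*z)


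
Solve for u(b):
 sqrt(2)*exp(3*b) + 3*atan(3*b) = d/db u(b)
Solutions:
 u(b) = C1 + 3*b*atan(3*b) + sqrt(2)*exp(3*b)/3 - log(9*b^2 + 1)/2


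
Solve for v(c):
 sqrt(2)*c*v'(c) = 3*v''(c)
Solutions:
 v(c) = C1 + C2*erfi(2^(3/4)*sqrt(3)*c/6)


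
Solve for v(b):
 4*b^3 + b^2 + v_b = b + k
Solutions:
 v(b) = C1 - b^4 - b^3/3 + b^2/2 + b*k


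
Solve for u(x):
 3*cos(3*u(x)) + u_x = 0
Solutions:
 u(x) = -asin((C1 + exp(18*x))/(C1 - exp(18*x)))/3 + pi/3
 u(x) = asin((C1 + exp(18*x))/(C1 - exp(18*x)))/3


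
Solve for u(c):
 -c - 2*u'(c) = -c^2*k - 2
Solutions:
 u(c) = C1 + c^3*k/6 - c^2/4 + c


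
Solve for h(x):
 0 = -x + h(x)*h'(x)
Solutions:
 h(x) = -sqrt(C1 + x^2)
 h(x) = sqrt(C1 + x^2)


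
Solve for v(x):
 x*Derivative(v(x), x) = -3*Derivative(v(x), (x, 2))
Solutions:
 v(x) = C1 + C2*erf(sqrt(6)*x/6)


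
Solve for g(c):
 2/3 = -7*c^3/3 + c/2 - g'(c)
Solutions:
 g(c) = C1 - 7*c^4/12 + c^2/4 - 2*c/3


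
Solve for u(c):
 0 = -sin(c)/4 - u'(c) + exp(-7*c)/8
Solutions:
 u(c) = C1 + cos(c)/4 - exp(-7*c)/56


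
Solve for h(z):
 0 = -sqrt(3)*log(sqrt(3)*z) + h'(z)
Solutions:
 h(z) = C1 + sqrt(3)*z*log(z) - sqrt(3)*z + sqrt(3)*z*log(3)/2


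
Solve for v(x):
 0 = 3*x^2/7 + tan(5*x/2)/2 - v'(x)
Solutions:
 v(x) = C1 + x^3/7 - log(cos(5*x/2))/5


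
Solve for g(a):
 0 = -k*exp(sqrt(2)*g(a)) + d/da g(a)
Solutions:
 g(a) = sqrt(2)*(2*log(-1/(C1 + a*k)) - log(2))/4


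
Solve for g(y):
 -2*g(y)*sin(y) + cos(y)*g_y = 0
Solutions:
 g(y) = C1/cos(y)^2


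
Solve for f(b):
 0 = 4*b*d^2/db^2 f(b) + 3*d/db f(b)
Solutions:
 f(b) = C1 + C2*b^(1/4)


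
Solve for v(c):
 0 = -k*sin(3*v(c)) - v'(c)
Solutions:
 v(c) = -acos((-C1 - exp(6*c*k))/(C1 - exp(6*c*k)))/3 + 2*pi/3
 v(c) = acos((-C1 - exp(6*c*k))/(C1 - exp(6*c*k)))/3


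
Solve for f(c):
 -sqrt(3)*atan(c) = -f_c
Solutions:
 f(c) = C1 + sqrt(3)*(c*atan(c) - log(c^2 + 1)/2)


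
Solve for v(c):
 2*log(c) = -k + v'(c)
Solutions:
 v(c) = C1 + c*k + 2*c*log(c) - 2*c


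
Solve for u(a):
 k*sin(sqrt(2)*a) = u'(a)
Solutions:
 u(a) = C1 - sqrt(2)*k*cos(sqrt(2)*a)/2


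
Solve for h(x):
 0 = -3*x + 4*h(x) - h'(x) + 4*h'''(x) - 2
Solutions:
 h(x) = C1*exp(3^(1/3)*x*(3^(1/3)/(sqrt(1293) + 36)^(1/3) + (sqrt(1293) + 36)^(1/3))/12)*sin(3^(1/6)*x*(-3^(2/3)*(sqrt(1293) + 36)^(1/3) + 3/(sqrt(1293) + 36)^(1/3))/12) + C2*exp(3^(1/3)*x*(3^(1/3)/(sqrt(1293) + 36)^(1/3) + (sqrt(1293) + 36)^(1/3))/12)*cos(3^(1/6)*x*(-3^(2/3)*(sqrt(1293) + 36)^(1/3) + 3/(sqrt(1293) + 36)^(1/3))/12) + C3*exp(-3^(1/3)*x*(3^(1/3)/(sqrt(1293) + 36)^(1/3) + (sqrt(1293) + 36)^(1/3))/6) + 3*x/4 + 11/16


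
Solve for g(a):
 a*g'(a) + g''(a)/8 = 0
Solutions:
 g(a) = C1 + C2*erf(2*a)


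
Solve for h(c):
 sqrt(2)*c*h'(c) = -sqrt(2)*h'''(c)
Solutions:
 h(c) = C1 + Integral(C2*airyai(-c) + C3*airybi(-c), c)


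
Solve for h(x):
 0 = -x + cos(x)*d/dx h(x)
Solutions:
 h(x) = C1 + Integral(x/cos(x), x)


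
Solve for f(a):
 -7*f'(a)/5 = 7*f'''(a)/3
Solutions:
 f(a) = C1 + C2*sin(sqrt(15)*a/5) + C3*cos(sqrt(15)*a/5)


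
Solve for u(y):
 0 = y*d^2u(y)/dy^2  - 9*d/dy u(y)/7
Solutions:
 u(y) = C1 + C2*y^(16/7)


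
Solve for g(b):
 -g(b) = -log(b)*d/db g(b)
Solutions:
 g(b) = C1*exp(li(b))


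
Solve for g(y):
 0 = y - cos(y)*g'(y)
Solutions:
 g(y) = C1 + Integral(y/cos(y), y)


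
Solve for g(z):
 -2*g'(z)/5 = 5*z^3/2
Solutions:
 g(z) = C1 - 25*z^4/16


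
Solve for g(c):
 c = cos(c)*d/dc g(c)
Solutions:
 g(c) = C1 + Integral(c/cos(c), c)


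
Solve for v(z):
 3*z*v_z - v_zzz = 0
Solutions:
 v(z) = C1 + Integral(C2*airyai(3^(1/3)*z) + C3*airybi(3^(1/3)*z), z)


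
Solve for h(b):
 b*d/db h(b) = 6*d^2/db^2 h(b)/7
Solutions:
 h(b) = C1 + C2*erfi(sqrt(21)*b/6)


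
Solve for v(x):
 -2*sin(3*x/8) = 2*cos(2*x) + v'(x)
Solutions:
 v(x) = C1 - sin(2*x) + 16*cos(3*x/8)/3


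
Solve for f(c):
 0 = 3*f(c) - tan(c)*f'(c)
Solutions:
 f(c) = C1*sin(c)^3


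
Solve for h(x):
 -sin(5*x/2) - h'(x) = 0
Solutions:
 h(x) = C1 + 2*cos(5*x/2)/5


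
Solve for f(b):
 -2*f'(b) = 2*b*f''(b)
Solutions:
 f(b) = C1 + C2*log(b)


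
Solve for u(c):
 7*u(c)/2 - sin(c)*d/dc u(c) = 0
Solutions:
 u(c) = C1*(cos(c) - 1)^(7/4)/(cos(c) + 1)^(7/4)


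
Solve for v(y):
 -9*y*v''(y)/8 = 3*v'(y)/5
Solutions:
 v(y) = C1 + C2*y^(7/15)


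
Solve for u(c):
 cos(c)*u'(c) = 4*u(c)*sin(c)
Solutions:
 u(c) = C1/cos(c)^4


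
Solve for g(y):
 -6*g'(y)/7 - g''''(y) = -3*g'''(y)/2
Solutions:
 g(y) = C1 + C2*exp(y*(7*7^(1/3)/(4*sqrt(15) + 17)^(1/3) + 7^(2/3)*(4*sqrt(15) + 17)^(1/3) + 14)/28)*sin(sqrt(3)*7^(1/3)*y*(-7^(1/3)*(4*sqrt(15) + 17)^(1/3) + 7/(4*sqrt(15) + 17)^(1/3))/28) + C3*exp(y*(7*7^(1/3)/(4*sqrt(15) + 17)^(1/3) + 7^(2/3)*(4*sqrt(15) + 17)^(1/3) + 14)/28)*cos(sqrt(3)*7^(1/3)*y*(-7^(1/3)*(4*sqrt(15) + 17)^(1/3) + 7/(4*sqrt(15) + 17)^(1/3))/28) + C4*exp(y*(-7^(2/3)*(4*sqrt(15) + 17)^(1/3) - 7*7^(1/3)/(4*sqrt(15) + 17)^(1/3) + 7)/14)


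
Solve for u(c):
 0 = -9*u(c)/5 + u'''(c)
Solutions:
 u(c) = C3*exp(15^(2/3)*c/5) + (C1*sin(3*3^(1/6)*5^(2/3)*c/10) + C2*cos(3*3^(1/6)*5^(2/3)*c/10))*exp(-15^(2/3)*c/10)


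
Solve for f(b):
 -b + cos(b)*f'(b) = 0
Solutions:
 f(b) = C1 + Integral(b/cos(b), b)


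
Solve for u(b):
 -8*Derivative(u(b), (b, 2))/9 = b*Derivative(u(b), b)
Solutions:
 u(b) = C1 + C2*erf(3*b/4)


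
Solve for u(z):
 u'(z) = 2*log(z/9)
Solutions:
 u(z) = C1 + 2*z*log(z) - z*log(81) - 2*z


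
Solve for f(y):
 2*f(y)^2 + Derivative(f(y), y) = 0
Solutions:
 f(y) = 1/(C1 + 2*y)


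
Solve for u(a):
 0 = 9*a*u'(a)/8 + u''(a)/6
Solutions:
 u(a) = C1 + C2*erf(3*sqrt(6)*a/4)


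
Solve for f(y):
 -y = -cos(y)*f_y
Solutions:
 f(y) = C1 + Integral(y/cos(y), y)


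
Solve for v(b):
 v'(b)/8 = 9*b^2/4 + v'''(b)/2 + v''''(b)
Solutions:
 v(b) = C1 + C2*exp(-b*(2*2^(1/3)/(3*sqrt(69) + 25)^(1/3) + 4 + 2^(2/3)*(3*sqrt(69) + 25)^(1/3))/24)*sin(2^(1/3)*sqrt(3)*b*(-2^(1/3)*(3*sqrt(69) + 25)^(1/3) + 2/(3*sqrt(69) + 25)^(1/3))/24) + C3*exp(-b*(2*2^(1/3)/(3*sqrt(69) + 25)^(1/3) + 4 + 2^(2/3)*(3*sqrt(69) + 25)^(1/3))/24)*cos(2^(1/3)*sqrt(3)*b*(-2^(1/3)*(3*sqrt(69) + 25)^(1/3) + 2/(3*sqrt(69) + 25)^(1/3))/24) + C4*exp(b*(-2 + 2*2^(1/3)/(3*sqrt(69) + 25)^(1/3) + 2^(2/3)*(3*sqrt(69) + 25)^(1/3))/12) + 6*b^3 + 144*b


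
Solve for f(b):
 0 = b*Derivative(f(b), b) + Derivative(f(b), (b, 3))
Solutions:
 f(b) = C1 + Integral(C2*airyai(-b) + C3*airybi(-b), b)


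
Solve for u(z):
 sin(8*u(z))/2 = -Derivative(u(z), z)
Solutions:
 u(z) = -acos((-C1 - exp(8*z))/(C1 - exp(8*z)))/8 + pi/4
 u(z) = acos((-C1 - exp(8*z))/(C1 - exp(8*z)))/8


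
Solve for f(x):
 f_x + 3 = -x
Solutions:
 f(x) = C1 - x^2/2 - 3*x


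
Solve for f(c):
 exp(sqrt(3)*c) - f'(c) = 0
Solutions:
 f(c) = C1 + sqrt(3)*exp(sqrt(3)*c)/3


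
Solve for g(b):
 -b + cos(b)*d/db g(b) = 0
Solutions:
 g(b) = C1 + Integral(b/cos(b), b)


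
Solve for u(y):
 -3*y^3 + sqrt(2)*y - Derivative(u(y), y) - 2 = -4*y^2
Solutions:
 u(y) = C1 - 3*y^4/4 + 4*y^3/3 + sqrt(2)*y^2/2 - 2*y


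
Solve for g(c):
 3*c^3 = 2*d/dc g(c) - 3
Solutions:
 g(c) = C1 + 3*c^4/8 + 3*c/2


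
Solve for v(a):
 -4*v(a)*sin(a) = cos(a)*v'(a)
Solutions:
 v(a) = C1*cos(a)^4


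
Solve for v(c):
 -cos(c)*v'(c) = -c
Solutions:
 v(c) = C1 + Integral(c/cos(c), c)


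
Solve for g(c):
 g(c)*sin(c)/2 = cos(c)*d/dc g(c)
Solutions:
 g(c) = C1/sqrt(cos(c))


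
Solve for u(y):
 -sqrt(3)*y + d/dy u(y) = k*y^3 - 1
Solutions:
 u(y) = C1 + k*y^4/4 + sqrt(3)*y^2/2 - y


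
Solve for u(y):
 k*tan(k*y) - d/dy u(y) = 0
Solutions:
 u(y) = C1 + k*Piecewise((-log(cos(k*y))/k, Ne(k, 0)), (0, True))


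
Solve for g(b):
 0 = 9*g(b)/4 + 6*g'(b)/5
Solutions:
 g(b) = C1*exp(-15*b/8)


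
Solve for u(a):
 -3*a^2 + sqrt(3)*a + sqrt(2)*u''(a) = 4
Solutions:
 u(a) = C1 + C2*a + sqrt(2)*a^4/8 - sqrt(6)*a^3/12 + sqrt(2)*a^2


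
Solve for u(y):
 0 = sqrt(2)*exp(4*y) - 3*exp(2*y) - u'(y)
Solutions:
 u(y) = C1 + sqrt(2)*exp(4*y)/4 - 3*exp(2*y)/2


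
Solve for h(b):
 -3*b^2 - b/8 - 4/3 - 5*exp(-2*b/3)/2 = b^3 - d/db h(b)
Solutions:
 h(b) = C1 + b^4/4 + b^3 + b^2/16 + 4*b/3 - 15*exp(-2*b/3)/4


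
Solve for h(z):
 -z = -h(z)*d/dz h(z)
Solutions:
 h(z) = -sqrt(C1 + z^2)
 h(z) = sqrt(C1 + z^2)


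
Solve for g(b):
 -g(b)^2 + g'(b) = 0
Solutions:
 g(b) = -1/(C1 + b)


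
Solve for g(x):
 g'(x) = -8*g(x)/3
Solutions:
 g(x) = C1*exp(-8*x/3)


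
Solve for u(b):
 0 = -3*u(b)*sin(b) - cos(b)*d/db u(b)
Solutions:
 u(b) = C1*cos(b)^3


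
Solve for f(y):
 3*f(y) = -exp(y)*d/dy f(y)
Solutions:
 f(y) = C1*exp(3*exp(-y))


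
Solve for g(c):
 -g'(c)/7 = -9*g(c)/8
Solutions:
 g(c) = C1*exp(63*c/8)


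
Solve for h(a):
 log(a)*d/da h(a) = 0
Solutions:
 h(a) = C1


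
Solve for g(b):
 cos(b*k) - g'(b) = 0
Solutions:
 g(b) = C1 + sin(b*k)/k


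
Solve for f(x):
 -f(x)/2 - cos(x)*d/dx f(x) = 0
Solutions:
 f(x) = C1*(sin(x) - 1)^(1/4)/(sin(x) + 1)^(1/4)


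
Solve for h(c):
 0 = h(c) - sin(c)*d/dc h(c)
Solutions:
 h(c) = C1*sqrt(cos(c) - 1)/sqrt(cos(c) + 1)


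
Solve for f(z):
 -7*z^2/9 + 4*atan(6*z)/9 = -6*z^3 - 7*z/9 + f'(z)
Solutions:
 f(z) = C1 + 3*z^4/2 - 7*z^3/27 + 7*z^2/18 + 4*z*atan(6*z)/9 - log(36*z^2 + 1)/27


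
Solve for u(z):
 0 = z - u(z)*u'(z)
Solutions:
 u(z) = -sqrt(C1 + z^2)
 u(z) = sqrt(C1 + z^2)


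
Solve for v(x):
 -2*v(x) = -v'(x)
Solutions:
 v(x) = C1*exp(2*x)


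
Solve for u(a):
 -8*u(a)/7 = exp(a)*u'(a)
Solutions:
 u(a) = C1*exp(8*exp(-a)/7)


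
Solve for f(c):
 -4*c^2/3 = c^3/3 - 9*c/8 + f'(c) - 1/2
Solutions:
 f(c) = C1 - c^4/12 - 4*c^3/9 + 9*c^2/16 + c/2


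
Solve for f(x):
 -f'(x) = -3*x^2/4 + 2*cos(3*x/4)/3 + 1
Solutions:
 f(x) = C1 + x^3/4 - x - 8*sin(3*x/4)/9


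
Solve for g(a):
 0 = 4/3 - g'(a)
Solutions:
 g(a) = C1 + 4*a/3


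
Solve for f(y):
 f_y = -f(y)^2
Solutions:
 f(y) = 1/(C1 + y)


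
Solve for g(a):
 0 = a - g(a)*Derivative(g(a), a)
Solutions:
 g(a) = -sqrt(C1 + a^2)
 g(a) = sqrt(C1 + a^2)


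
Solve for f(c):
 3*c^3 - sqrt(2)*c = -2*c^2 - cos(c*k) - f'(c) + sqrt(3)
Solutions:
 f(c) = C1 - 3*c^4/4 - 2*c^3/3 + sqrt(2)*c^2/2 + sqrt(3)*c - sin(c*k)/k


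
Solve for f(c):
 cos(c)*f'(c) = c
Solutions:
 f(c) = C1 + Integral(c/cos(c), c)


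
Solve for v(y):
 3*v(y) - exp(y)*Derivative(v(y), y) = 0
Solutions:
 v(y) = C1*exp(-3*exp(-y))


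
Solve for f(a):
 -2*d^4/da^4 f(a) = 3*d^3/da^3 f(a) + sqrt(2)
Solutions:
 f(a) = C1 + C2*a + C3*a^2 + C4*exp(-3*a/2) - sqrt(2)*a^3/18


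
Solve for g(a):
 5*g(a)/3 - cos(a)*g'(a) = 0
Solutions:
 g(a) = C1*(sin(a) + 1)^(5/6)/(sin(a) - 1)^(5/6)


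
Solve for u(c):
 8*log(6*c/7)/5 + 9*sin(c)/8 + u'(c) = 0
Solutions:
 u(c) = C1 - 8*c*log(c)/5 - 8*c*log(6)/5 + 8*c/5 + 8*c*log(7)/5 + 9*cos(c)/8


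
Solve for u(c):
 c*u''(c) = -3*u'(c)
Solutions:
 u(c) = C1 + C2/c^2


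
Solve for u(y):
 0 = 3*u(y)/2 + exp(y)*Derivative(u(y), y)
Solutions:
 u(y) = C1*exp(3*exp(-y)/2)


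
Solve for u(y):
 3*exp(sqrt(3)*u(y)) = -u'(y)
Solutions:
 u(y) = sqrt(3)*(2*log(1/(C1 + 3*y)) - log(3))/6


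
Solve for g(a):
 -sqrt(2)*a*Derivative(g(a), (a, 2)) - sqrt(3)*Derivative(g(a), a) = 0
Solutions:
 g(a) = C1 + C2*a^(1 - sqrt(6)/2)


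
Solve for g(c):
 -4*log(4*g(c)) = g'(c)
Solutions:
 Integral(1/(log(_y) + 2*log(2)), (_y, g(c)))/4 = C1 - c


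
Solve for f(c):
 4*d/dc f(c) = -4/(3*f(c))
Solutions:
 f(c) = -sqrt(C1 - 6*c)/3
 f(c) = sqrt(C1 - 6*c)/3


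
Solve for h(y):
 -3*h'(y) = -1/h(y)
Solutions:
 h(y) = -sqrt(C1 + 6*y)/3
 h(y) = sqrt(C1 + 6*y)/3


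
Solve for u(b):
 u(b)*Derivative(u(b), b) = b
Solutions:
 u(b) = -sqrt(C1 + b^2)
 u(b) = sqrt(C1 + b^2)


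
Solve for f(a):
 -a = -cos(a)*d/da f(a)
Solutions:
 f(a) = C1 + Integral(a/cos(a), a)


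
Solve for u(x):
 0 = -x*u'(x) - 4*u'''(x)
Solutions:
 u(x) = C1 + Integral(C2*airyai(-2^(1/3)*x/2) + C3*airybi(-2^(1/3)*x/2), x)


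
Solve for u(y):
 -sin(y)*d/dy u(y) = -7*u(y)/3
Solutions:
 u(y) = C1*(cos(y) - 1)^(7/6)/(cos(y) + 1)^(7/6)


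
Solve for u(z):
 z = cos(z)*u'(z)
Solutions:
 u(z) = C1 + Integral(z/cos(z), z)


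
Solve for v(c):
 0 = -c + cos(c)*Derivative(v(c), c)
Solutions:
 v(c) = C1 + Integral(c/cos(c), c)


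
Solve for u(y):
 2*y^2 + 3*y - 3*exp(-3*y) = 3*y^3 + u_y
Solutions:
 u(y) = C1 - 3*y^4/4 + 2*y^3/3 + 3*y^2/2 + exp(-3*y)


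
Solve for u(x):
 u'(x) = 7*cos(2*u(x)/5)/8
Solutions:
 -7*x/8 - 5*log(sin(2*u(x)/5) - 1)/4 + 5*log(sin(2*u(x)/5) + 1)/4 = C1


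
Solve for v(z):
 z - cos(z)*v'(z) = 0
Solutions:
 v(z) = C1 + Integral(z/cos(z), z)


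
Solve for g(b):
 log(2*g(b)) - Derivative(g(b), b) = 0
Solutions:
 -Integral(1/(log(_y) + log(2)), (_y, g(b))) = C1 - b


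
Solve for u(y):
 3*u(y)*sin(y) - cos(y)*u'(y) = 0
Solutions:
 u(y) = C1/cos(y)^3


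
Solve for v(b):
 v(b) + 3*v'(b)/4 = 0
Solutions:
 v(b) = C1*exp(-4*b/3)


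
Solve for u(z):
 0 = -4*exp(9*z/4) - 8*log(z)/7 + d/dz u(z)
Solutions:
 u(z) = C1 + 8*z*log(z)/7 - 8*z/7 + 16*exp(9*z/4)/9


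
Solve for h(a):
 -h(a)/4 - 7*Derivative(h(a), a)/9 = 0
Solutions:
 h(a) = C1*exp(-9*a/28)


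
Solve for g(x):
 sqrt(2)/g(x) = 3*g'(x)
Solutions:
 g(x) = -sqrt(C1 + 6*sqrt(2)*x)/3
 g(x) = sqrt(C1 + 6*sqrt(2)*x)/3


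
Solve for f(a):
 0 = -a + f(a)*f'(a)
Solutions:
 f(a) = -sqrt(C1 + a^2)
 f(a) = sqrt(C1 + a^2)


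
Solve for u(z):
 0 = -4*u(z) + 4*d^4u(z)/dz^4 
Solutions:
 u(z) = C1*exp(-z) + C2*exp(z) + C3*sin(z) + C4*cos(z)


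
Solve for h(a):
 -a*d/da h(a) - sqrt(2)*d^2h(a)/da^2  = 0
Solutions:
 h(a) = C1 + C2*erf(2^(1/4)*a/2)


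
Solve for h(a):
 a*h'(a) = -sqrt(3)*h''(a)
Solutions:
 h(a) = C1 + C2*erf(sqrt(2)*3^(3/4)*a/6)


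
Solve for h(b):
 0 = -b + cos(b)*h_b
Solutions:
 h(b) = C1 + Integral(b/cos(b), b)


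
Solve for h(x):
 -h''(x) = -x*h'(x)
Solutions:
 h(x) = C1 + C2*erfi(sqrt(2)*x/2)


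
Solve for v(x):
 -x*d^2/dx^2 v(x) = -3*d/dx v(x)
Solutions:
 v(x) = C1 + C2*x^4


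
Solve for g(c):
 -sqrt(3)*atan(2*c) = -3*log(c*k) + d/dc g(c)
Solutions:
 g(c) = C1 + 3*c*log(c*k) - 3*c - sqrt(3)*(c*atan(2*c) - log(4*c^2 + 1)/4)


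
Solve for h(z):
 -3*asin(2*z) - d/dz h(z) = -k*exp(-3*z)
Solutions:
 h(z) = C1 - k*exp(-3*z)/3 - 3*z*asin(2*z) - 3*sqrt(1 - 4*z^2)/2


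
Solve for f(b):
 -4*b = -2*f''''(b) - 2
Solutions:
 f(b) = C1 + C2*b + C3*b^2 + C4*b^3 + b^5/60 - b^4/24


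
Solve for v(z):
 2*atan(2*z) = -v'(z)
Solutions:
 v(z) = C1 - 2*z*atan(2*z) + log(4*z^2 + 1)/2


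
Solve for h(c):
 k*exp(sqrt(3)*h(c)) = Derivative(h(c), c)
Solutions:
 h(c) = sqrt(3)*(2*log(-1/(C1 + c*k)) - log(3))/6


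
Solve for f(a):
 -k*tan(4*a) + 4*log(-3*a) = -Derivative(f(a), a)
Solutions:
 f(a) = C1 - 4*a*log(-a) - 4*a*log(3) + 4*a - k*log(cos(4*a))/4


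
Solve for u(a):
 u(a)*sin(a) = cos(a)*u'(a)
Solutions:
 u(a) = C1/cos(a)


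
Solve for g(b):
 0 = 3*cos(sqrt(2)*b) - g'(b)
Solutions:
 g(b) = C1 + 3*sqrt(2)*sin(sqrt(2)*b)/2


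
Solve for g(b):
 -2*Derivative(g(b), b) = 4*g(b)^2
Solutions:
 g(b) = 1/(C1 + 2*b)


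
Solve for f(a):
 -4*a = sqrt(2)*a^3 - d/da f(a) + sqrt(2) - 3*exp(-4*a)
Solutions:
 f(a) = C1 + sqrt(2)*a^4/4 + 2*a^2 + sqrt(2)*a + 3*exp(-4*a)/4


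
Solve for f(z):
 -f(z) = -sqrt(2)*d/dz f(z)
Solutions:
 f(z) = C1*exp(sqrt(2)*z/2)


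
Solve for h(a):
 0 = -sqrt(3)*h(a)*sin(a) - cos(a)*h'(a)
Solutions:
 h(a) = C1*cos(a)^(sqrt(3))


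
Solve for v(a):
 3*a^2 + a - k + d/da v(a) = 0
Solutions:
 v(a) = C1 - a^3 - a^2/2 + a*k


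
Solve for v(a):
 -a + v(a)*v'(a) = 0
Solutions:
 v(a) = -sqrt(C1 + a^2)
 v(a) = sqrt(C1 + a^2)


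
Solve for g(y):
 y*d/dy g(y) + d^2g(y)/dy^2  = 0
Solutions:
 g(y) = C1 + C2*erf(sqrt(2)*y/2)


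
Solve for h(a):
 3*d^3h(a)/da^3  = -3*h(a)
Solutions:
 h(a) = C3*exp(-a) + (C1*sin(sqrt(3)*a/2) + C2*cos(sqrt(3)*a/2))*exp(a/2)


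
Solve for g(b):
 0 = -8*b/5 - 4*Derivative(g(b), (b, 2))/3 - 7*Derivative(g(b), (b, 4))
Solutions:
 g(b) = C1 + C2*b + C3*sin(2*sqrt(21)*b/21) + C4*cos(2*sqrt(21)*b/21) - b^3/5


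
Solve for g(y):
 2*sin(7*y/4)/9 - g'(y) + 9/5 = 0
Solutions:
 g(y) = C1 + 9*y/5 - 8*cos(7*y/4)/63


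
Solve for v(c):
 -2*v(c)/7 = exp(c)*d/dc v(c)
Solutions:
 v(c) = C1*exp(2*exp(-c)/7)


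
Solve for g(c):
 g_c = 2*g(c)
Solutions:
 g(c) = C1*exp(2*c)


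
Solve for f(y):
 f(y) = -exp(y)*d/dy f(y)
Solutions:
 f(y) = C1*exp(exp(-y))


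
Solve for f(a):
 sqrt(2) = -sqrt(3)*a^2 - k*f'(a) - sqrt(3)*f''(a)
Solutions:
 f(a) = C1 + C2*exp(-sqrt(3)*a*k/3) - sqrt(3)*a^3/(3*k) + 3*a^2/k^2 - sqrt(2)*a/k - 6*sqrt(3)*a/k^3


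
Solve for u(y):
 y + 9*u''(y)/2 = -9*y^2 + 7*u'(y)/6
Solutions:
 u(y) = C1 + C2*exp(7*y/27) + 18*y^3/7 + 1479*y^2/49 + 79866*y/343


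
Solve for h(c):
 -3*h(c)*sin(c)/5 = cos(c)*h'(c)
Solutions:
 h(c) = C1*cos(c)^(3/5)


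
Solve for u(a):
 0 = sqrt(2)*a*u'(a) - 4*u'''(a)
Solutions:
 u(a) = C1 + Integral(C2*airyai(sqrt(2)*a/2) + C3*airybi(sqrt(2)*a/2), a)


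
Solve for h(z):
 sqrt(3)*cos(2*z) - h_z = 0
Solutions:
 h(z) = C1 + sqrt(3)*sin(2*z)/2


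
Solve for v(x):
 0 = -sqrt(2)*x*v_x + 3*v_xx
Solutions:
 v(x) = C1 + C2*erfi(2^(3/4)*sqrt(3)*x/6)


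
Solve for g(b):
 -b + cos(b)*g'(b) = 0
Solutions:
 g(b) = C1 + Integral(b/cos(b), b)


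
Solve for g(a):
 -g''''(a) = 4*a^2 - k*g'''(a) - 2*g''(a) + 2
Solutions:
 g(a) = C1 + C2*a + C3*exp(a*(k - sqrt(k^2 + 8))/2) + C4*exp(a*(k + sqrt(k^2 + 8))/2) + a^4/6 - a^3*k/3 + a^2*(k^2 + 3)/2


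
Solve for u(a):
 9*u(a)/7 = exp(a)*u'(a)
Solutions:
 u(a) = C1*exp(-9*exp(-a)/7)


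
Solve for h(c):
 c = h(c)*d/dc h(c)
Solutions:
 h(c) = -sqrt(C1 + c^2)
 h(c) = sqrt(C1 + c^2)


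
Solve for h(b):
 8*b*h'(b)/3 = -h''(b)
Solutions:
 h(b) = C1 + C2*erf(2*sqrt(3)*b/3)


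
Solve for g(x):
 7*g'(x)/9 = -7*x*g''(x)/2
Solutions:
 g(x) = C1 + C2*x^(7/9)


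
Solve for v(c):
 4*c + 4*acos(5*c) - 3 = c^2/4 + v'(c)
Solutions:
 v(c) = C1 - c^3/12 + 2*c^2 + 4*c*acos(5*c) - 3*c - 4*sqrt(1 - 25*c^2)/5


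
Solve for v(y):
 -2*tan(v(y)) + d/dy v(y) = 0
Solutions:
 v(y) = pi - asin(C1*exp(2*y))
 v(y) = asin(C1*exp(2*y))


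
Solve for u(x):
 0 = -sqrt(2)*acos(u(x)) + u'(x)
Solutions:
 Integral(1/acos(_y), (_y, u(x))) = C1 + sqrt(2)*x


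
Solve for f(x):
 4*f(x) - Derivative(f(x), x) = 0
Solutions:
 f(x) = C1*exp(4*x)


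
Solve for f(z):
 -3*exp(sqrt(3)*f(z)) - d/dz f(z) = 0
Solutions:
 f(z) = sqrt(3)*(2*log(1/(C1 + 3*z)) - log(3))/6


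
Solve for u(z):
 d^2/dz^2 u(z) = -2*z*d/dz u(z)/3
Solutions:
 u(z) = C1 + C2*erf(sqrt(3)*z/3)


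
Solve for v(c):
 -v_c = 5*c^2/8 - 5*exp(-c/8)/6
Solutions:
 v(c) = C1 - 5*c^3/24 - 20*exp(-c/8)/3


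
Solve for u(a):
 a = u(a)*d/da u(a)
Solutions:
 u(a) = -sqrt(C1 + a^2)
 u(a) = sqrt(C1 + a^2)


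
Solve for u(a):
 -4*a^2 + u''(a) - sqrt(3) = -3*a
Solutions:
 u(a) = C1 + C2*a + a^4/3 - a^3/2 + sqrt(3)*a^2/2


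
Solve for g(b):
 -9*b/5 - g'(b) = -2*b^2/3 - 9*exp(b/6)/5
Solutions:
 g(b) = C1 + 2*b^3/9 - 9*b^2/10 + 54*exp(b/6)/5


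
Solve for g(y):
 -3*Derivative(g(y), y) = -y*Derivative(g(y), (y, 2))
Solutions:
 g(y) = C1 + C2*y^4


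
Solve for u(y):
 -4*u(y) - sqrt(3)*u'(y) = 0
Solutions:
 u(y) = C1*exp(-4*sqrt(3)*y/3)


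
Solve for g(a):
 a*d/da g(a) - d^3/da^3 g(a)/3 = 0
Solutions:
 g(a) = C1 + Integral(C2*airyai(3^(1/3)*a) + C3*airybi(3^(1/3)*a), a)


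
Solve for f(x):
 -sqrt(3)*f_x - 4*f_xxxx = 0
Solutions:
 f(x) = C1 + C4*exp(-2^(1/3)*3^(1/6)*x/2) + (C2*sin(2^(1/3)*3^(2/3)*x/4) + C3*cos(2^(1/3)*3^(2/3)*x/4))*exp(2^(1/3)*3^(1/6)*x/4)


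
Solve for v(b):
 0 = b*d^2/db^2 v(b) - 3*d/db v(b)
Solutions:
 v(b) = C1 + C2*b^4


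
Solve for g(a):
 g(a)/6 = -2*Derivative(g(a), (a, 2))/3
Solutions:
 g(a) = C1*sin(a/2) + C2*cos(a/2)


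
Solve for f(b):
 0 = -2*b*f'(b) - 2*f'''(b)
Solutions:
 f(b) = C1 + Integral(C2*airyai(-b) + C3*airybi(-b), b)


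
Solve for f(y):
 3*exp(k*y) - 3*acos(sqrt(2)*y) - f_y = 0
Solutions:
 f(y) = C1 - 3*y*acos(sqrt(2)*y) + 3*sqrt(2)*sqrt(1 - 2*y^2)/2 + 3*Piecewise((exp(k*y)/k, Ne(k, 0)), (y, True))


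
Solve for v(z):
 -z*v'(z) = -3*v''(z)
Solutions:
 v(z) = C1 + C2*erfi(sqrt(6)*z/6)


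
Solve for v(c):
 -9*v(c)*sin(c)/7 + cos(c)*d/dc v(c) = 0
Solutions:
 v(c) = C1/cos(c)^(9/7)


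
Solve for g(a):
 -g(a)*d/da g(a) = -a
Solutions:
 g(a) = -sqrt(C1 + a^2)
 g(a) = sqrt(C1 + a^2)


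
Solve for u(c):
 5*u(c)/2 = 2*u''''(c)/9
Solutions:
 u(c) = C1*exp(-5^(1/4)*sqrt(6)*c/2) + C2*exp(5^(1/4)*sqrt(6)*c/2) + C3*sin(5^(1/4)*sqrt(6)*c/2) + C4*cos(5^(1/4)*sqrt(6)*c/2)


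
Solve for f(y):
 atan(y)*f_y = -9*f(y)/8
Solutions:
 f(y) = C1*exp(-9*Integral(1/atan(y), y)/8)


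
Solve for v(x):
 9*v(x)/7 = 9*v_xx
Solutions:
 v(x) = C1*exp(-sqrt(7)*x/7) + C2*exp(sqrt(7)*x/7)


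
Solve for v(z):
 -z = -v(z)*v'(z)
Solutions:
 v(z) = -sqrt(C1 + z^2)
 v(z) = sqrt(C1 + z^2)


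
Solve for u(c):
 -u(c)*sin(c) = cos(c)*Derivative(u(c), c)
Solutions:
 u(c) = C1*cos(c)


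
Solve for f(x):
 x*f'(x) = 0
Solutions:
 f(x) = C1


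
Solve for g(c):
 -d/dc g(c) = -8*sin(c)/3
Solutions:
 g(c) = C1 - 8*cos(c)/3


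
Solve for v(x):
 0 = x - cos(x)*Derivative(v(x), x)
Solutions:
 v(x) = C1 + Integral(x/cos(x), x)


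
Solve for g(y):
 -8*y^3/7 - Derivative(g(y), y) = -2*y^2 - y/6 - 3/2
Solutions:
 g(y) = C1 - 2*y^4/7 + 2*y^3/3 + y^2/12 + 3*y/2


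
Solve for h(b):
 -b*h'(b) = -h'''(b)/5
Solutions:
 h(b) = C1 + Integral(C2*airyai(5^(1/3)*b) + C3*airybi(5^(1/3)*b), b)


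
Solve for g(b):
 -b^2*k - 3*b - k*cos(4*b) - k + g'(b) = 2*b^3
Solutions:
 g(b) = C1 + b^4/2 + b^3*k/3 + 3*b^2/2 + b*k + k*sin(4*b)/4


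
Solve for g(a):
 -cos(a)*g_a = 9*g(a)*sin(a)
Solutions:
 g(a) = C1*cos(a)^9


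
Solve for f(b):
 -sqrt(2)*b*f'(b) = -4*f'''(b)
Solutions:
 f(b) = C1 + Integral(C2*airyai(sqrt(2)*b/2) + C3*airybi(sqrt(2)*b/2), b)


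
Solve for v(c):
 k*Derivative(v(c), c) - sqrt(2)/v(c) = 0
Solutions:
 v(c) = -sqrt(C1 + 2*sqrt(2)*c/k)
 v(c) = sqrt(C1 + 2*sqrt(2)*c/k)


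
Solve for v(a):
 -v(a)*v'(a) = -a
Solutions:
 v(a) = -sqrt(C1 + a^2)
 v(a) = sqrt(C1 + a^2)


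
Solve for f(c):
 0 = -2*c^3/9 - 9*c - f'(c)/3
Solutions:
 f(c) = C1 - c^4/6 - 27*c^2/2


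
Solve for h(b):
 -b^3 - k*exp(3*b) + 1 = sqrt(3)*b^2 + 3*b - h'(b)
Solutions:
 h(b) = C1 + b^4/4 + sqrt(3)*b^3/3 + 3*b^2/2 - b + k*exp(3*b)/3


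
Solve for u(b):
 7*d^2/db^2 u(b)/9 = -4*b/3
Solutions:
 u(b) = C1 + C2*b - 2*b^3/7


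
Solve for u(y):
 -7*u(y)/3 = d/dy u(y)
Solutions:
 u(y) = C1*exp(-7*y/3)


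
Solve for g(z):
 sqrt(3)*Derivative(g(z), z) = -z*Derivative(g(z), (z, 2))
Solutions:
 g(z) = C1 + C2*z^(1 - sqrt(3))


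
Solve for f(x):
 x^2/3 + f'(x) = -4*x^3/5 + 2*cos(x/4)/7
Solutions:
 f(x) = C1 - x^4/5 - x^3/9 + 8*sin(x/4)/7


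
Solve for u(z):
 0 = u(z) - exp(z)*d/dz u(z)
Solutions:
 u(z) = C1*exp(-exp(-z))


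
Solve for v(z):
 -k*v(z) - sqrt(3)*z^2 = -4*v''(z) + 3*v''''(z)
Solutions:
 v(z) = C1*exp(-sqrt(3)*z*sqrt(2 - sqrt(4 - 3*k))/3) + C2*exp(sqrt(3)*z*sqrt(2 - sqrt(4 - 3*k))/3) + C3*exp(-sqrt(3)*z*sqrt(sqrt(4 - 3*k) + 2)/3) + C4*exp(sqrt(3)*z*sqrt(sqrt(4 - 3*k) + 2)/3) - sqrt(3)*z^2/k - 8*sqrt(3)/k^2


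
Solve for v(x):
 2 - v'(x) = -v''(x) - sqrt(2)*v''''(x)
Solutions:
 v(x) = C1 + C2*exp(-x*(-2*2^(1/6)*3^(2/3)/(9*sqrt(2) + sqrt(6)*sqrt(2*sqrt(2) + 27))^(1/3) + 6^(1/3)*(9*sqrt(2) + sqrt(6)*sqrt(2*sqrt(2) + 27))^(1/3))/12)*sin(x*(6*6^(1/6)/(9*sqrt(2) + sqrt(6)*sqrt(2*sqrt(2) + 27))^(1/3) + 2^(1/3)*3^(5/6)*(9*sqrt(2) + sqrt(6)*sqrt(2*sqrt(2) + 27))^(1/3))/12) + C3*exp(-x*(-2*2^(1/6)*3^(2/3)/(9*sqrt(2) + sqrt(6)*sqrt(2*sqrt(2) + 27))^(1/3) + 6^(1/3)*(9*sqrt(2) + sqrt(6)*sqrt(2*sqrt(2) + 27))^(1/3))/12)*cos(x*(6*6^(1/6)/(9*sqrt(2) + sqrt(6)*sqrt(2*sqrt(2) + 27))^(1/3) + 2^(1/3)*3^(5/6)*(9*sqrt(2) + sqrt(6)*sqrt(2*sqrt(2) + 27))^(1/3))/12) + C4*exp(x*(-2*2^(1/6)*3^(2/3)/(9*sqrt(2) + sqrt(6)*sqrt(2*sqrt(2) + 27))^(1/3) + 6^(1/3)*(9*sqrt(2) + sqrt(6)*sqrt(2*sqrt(2) + 27))^(1/3))/6) + 2*x


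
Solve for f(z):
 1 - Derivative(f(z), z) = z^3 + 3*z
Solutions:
 f(z) = C1 - z^4/4 - 3*z^2/2 + z


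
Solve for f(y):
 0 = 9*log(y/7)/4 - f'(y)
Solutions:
 f(y) = C1 + 9*y*log(y)/4 - 9*y*log(7)/4 - 9*y/4


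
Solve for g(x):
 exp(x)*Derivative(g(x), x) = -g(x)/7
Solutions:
 g(x) = C1*exp(exp(-x)/7)


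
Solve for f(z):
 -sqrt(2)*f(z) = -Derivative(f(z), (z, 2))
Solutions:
 f(z) = C1*exp(-2^(1/4)*z) + C2*exp(2^(1/4)*z)


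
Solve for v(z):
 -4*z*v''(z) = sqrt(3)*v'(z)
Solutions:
 v(z) = C1 + C2*z^(1 - sqrt(3)/4)


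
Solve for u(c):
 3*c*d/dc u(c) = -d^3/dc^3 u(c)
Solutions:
 u(c) = C1 + Integral(C2*airyai(-3^(1/3)*c) + C3*airybi(-3^(1/3)*c), c)


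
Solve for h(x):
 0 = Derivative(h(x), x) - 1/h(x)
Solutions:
 h(x) = -sqrt(C1 + 2*x)
 h(x) = sqrt(C1 + 2*x)


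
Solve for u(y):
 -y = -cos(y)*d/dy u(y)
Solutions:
 u(y) = C1 + Integral(y/cos(y), y)


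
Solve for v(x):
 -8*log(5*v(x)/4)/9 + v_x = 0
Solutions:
 9*Integral(1/(-log(_y) - log(5) + 2*log(2)), (_y, v(x)))/8 = C1 - x


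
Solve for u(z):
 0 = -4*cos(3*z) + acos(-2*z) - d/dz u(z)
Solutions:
 u(z) = C1 + z*acos(-2*z) + sqrt(1 - 4*z^2)/2 - 4*sin(3*z)/3


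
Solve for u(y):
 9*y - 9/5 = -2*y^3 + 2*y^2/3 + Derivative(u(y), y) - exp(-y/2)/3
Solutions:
 u(y) = C1 + y^4/2 - 2*y^3/9 + 9*y^2/2 - 9*y/5 - 2*exp(-y/2)/3
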